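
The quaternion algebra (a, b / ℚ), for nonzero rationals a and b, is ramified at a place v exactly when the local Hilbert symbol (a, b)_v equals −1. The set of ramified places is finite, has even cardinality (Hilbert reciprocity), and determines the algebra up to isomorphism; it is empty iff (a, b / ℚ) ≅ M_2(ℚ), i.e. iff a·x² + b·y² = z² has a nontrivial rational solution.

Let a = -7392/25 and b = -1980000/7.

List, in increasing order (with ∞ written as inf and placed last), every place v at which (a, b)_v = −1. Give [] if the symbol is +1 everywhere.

(a, b) ≡ (-462, -154) mod (ℚ^×)²; places V = {2, 3, 5, 7, 11, ∞}.
(a,b)_2: α=5, β=5; u≡1, v≡3 (mod 8); ε(u)ε(v)=0·1, αω(v)=5·1, βω(u)=5·0; sum ≡ 1  ⇒  -1.
(a,b)_7: α=1, u≡2; β=-1, v≡6 (mod 7); (2|7)=+1, (6|7)=-1; sign (−1)^1·+1^-1·-1^1 = +1.
(a,b)_5: α=-2, u≡3; β=4, v≡1 (mod 5); (3|5)=-1, (1|5)=+1; sign (−1)^0·-1^4·+1^-2 = +1.
(a,b)_3: α=1, u≡2; β=2, v≡2 (mod 3); (2|3)=-1, (2|3)=-1; sign (−1)^0·-1^2·-1^1 = -1.
(a,b)_∞: sgn(-462)=−, sgn(-154)=−, so -1.
(a,b)_11: α=1, u≡7; β=1, v≡10 (mod 11); (7|11)=-1, (10|11)=-1; sign (−1)^1·-1^1·-1^1 = -1.
Ram(-462, -154) = {2, 3, 11, ∞}; no ℚ_2-point on the conic.

[2, 3, 11, inf]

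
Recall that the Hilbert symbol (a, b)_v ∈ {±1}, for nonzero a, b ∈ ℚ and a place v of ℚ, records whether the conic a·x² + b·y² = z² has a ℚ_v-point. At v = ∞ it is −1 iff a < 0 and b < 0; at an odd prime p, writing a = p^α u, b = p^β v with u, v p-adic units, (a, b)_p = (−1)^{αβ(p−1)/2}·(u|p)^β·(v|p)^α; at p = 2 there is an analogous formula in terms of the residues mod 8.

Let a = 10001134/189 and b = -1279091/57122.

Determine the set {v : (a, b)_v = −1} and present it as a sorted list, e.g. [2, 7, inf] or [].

Mod squares: a ≡ 6006, b ≡ -22. Check v ∈ {∞, 2, 3, 7, 11, 13, 17, 31}.
v=7: a=7^-1·(≡4), b=7^0·(≡6) mod 7; (4|7)=+1, (6|7)=-1; (−1)^{-1·0·3}·(+1)^0·(-1)^-1 = -1.
v=11: a=11^3·(≡6), b=11^3·(≡4) mod 11; (6|11)=-1, (4|11)=+1; (−1)^{3·3·5}·(-1)^3·(+1)^3 = +1.
v=∞: 6006 > 0 and -22 < 0  ⇒  (a,b)_∞ = +1.
v=3: a=3^-3·(≡1), b=3^0·(≡2) mod 3; (1|3)=+1, (2|3)=-1; (−1)^{-3·0·1}·(+1)^0·(-1)^-3 = -1.
v=2: v_2(a)=1, v_2(b)=-1; units ≡ 3, 5 (mod 8); ε·ε+αω+βω = 1·0+1·1+-1·1 ≡ 0  ⇒  (a,b)_2 = +1.
v=13: a=13^1·(≡8), b=13^-4·(≡9) mod 13; (8|13)=-1, (9|13)=+1; (−1)^{1·-4·6}·(-1)^-4·(+1)^1 = +1.
v=17: a=17^2·(≡14), b=17^0·(≡3) mod 17; (14|17)=-1, (3|17)=-1; (−1)^{2·0·8}·(-1)^0·(-1)^2 = +1.
v=31: a=31^0·(≡23), b=31^2·(≡28) mod 31; (23|31)=-1, (28|31)=+1; (−1)^{0·2·15}·(-1)^2·(+1)^0 = +1.
Ram(6006, -22) = {3, 7}; no ℚ_3-point on the conic.

[3, 7]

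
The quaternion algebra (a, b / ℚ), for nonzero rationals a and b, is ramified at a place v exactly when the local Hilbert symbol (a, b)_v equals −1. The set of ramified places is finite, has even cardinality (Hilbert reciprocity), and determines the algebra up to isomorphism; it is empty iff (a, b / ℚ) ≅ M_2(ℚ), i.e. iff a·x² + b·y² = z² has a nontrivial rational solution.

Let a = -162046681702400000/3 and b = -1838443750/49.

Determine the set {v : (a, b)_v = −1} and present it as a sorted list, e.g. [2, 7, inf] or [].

(a, b) ≡ (-2805, -24310) mod (ℚ^×)²; places V = {2, 3, 5, 7, 11, 13, 17, ∞}.
(a,b)_13: α=0, u≡9; β=1, v≡6 (mod 13); (9|13)=+1, (6|13)=-1; sign (−1)^0·+1^1·-1^0 = +1.
(a,b)_17: α=3, u≡10; β=1, v≡9 (mod 17); (10|17)=-1, (9|17)=+1; sign (−1)^0·-1^1·+1^3 = -1.
(a,b)_11: α=5, u≡1; β=3, v≡4 (mod 11); (1|11)=+1, (4|11)=+1; sign (−1)^1·+1^3·+1^5 = -1.
(a,b)_7: α=0, u≡4; β=-2, v≡4 (mod 7); (4|7)=+1, (4|7)=+1; sign (−1)^0·+1^-2·+1^0 = +1.
(a,b)_5: α=5, u≡4; β=5, v≡2 (mod 5); (4|5)=+1, (2|5)=-1; sign (−1)^0·+1^5·-1^5 = -1.
(a,b)_∞: sgn(-2805)=−, sgn(-24310)=−, so -1.
(a,b)_2: α=16, β=1; u≡3, v≡5 (mod 8); ε(u)ε(v)=1·0, αω(v)=16·1, βω(u)=1·1; sum ≡ 1  ⇒  -1.
(a,b)_3: α=-1, u≡1; β=0, v≡2 (mod 3); (1|3)=+1, (2|3)=-1; sign (−1)^0·+1^0·-1^-1 = -1.
(-2805, -24310 / ℚ) ramifies at {2, 3, 5, 11, 17, ∞}: a division algebra.

[2, 3, 5, 11, 17, inf]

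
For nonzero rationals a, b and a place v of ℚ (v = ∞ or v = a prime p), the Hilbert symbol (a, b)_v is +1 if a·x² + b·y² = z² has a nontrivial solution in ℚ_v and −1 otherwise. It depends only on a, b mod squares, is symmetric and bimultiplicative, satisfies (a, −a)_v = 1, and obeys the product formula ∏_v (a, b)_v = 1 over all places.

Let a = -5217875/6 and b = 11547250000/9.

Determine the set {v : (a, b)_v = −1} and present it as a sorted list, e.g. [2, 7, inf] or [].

Mod squares: a ≡ -7410, b ≡ 46189. Check v ∈ {∞, 2, 3, 5, 11, 13, 17, 19}.
v=11: a=11^0·(≡5), b=11^1·(≡10) mod 11; (5|11)=+1, (10|11)=-1; (−1)^{0·1·5}·(+1)^1·(-1)^0 = +1.
v=19: a=19^1·(≡16), b=19^1·(≡15) mod 19; (16|19)=+1, (15|19)=-1; (−1)^{1·1·9}·(+1)^1·(-1)^1 = +1.
v=13: a=13^3·(≡5), b=13^1·(≡3) mod 13; (5|13)=-1, (3|13)=+1; (−1)^{3·1·6}·(-1)^1·(+1)^3 = -1.
v=5: a=5^3·(≡2), b=5^6·(≡1) mod 5; (2|5)=-1, (1|5)=+1; (−1)^{3·6·2}·(-1)^6·(+1)^3 = +1.
v=3: a=3^-1·(≡2), b=3^-2·(≡1) mod 3; (2|3)=-1, (1|3)=+1; (−1)^{-1·-2·1}·(-1)^-2·(+1)^-1 = +1.
v=2: v_2(a)=-1, v_2(b)=4; units ≡ 7, 5 (mod 8); ε·ε+αω+βω = 1·0+-1·1+4·0 ≡ 1  ⇒  (a,b)_2 = -1.
v=∞: -7410 < 0 and 46189 > 0  ⇒  (a,b)_∞ = +1.
v=17: a=17^0·(≡9), b=17^1·(≡12) mod 17; (9|17)=+1, (12|17)=-1; (−1)^{0·1·8}·(+1)^1·(-1)^0 = +1.
|Ram(-7410, 46189)| = 2, even; anisotropic at {2, 13}.

[2, 13]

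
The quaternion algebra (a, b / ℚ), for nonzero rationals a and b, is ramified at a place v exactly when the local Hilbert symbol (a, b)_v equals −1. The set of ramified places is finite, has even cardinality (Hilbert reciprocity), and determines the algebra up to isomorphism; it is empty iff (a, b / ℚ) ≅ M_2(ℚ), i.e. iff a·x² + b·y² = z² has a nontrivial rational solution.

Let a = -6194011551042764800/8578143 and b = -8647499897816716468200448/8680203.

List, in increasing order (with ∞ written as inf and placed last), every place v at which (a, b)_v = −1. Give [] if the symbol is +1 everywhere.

Mod squares: a ≡ -79534, b ≡ -289731. Check v ∈ {∞, 2, 3, 5, 7, 13, 17, 19, 23, 29, 37, 41, 43}.
v=29: a=29^2·(≡4), b=29^4·(≡18) mod 29; (4|29)=+1, (18|29)=-1; (−1)^{2·4·14}·(+1)^4·(-1)^2 = +1.
v=2: v_2(a)=17, v_2(b)=10; units ≡ 1, 5 (mod 8); ε·ε+αω+βω = 0·0+17·1+10·0 ≡ 1  ⇒  (a,b)_2 = -1.
v=19: a=19^1·(≡18), b=19^1·(≡15) mod 19; (18|19)=-1, (15|19)=-1; (−1)^{1·1·9}·(-1)^1·(-1)^1 = -1.
v=∞: -79534 < 0 and -289731 < 0  ⇒  (a,b)_∞ = -1.
v=23: a=23^1·(≡17), b=23^1·(≡7) mod 23; (17|23)=-1, (7|23)=-1; (−1)^{1·1·11}·(-1)^1·(-1)^1 = -1.
v=41: a=41^-2·(≡15), b=41^0·(≡33) mod 41; (15|41)=-1, (33|41)=+1; (−1)^{-2·0·20}·(-1)^0·(+1)^-2 = +1.
v=37: a=37^2·(≡27), b=37^2·(≡12) mod 37; (27|37)=+1, (12|37)=+1; (−1)^{2·2·18}·(+1)^2·(+1)^2 = +1.
v=17: a=17^2·(≡15), b=17^3·(≡15) mod 17; (15|17)=+1, (15|17)=+1; (−1)^{2·3·8}·(+1)^3·(+1)^2 = +1.
v=43: a=43^0·(≡9), b=43^2·(≡27) mod 43; (9|43)=+1, (27|43)=-1; (−1)^{0·2·21}·(+1)^2·(-1)^0 = +1.
v=7: a=7^-1·(≡6), b=7^-2·(≡5) mod 7; (6|7)=-1, (5|7)=-1; (−1)^{-1·-2·3}·(-1)^-2·(-1)^-1 = -1.
v=5: a=5^2·(≡1), b=5^0·(≡4) mod 5; (1|5)=+1, (4|5)=+1; (−1)^{2·0·2}·(+1)^0·(+1)^2 = +1.
v=13: a=13^1·(≡5), b=13^3·(≡6) mod 13; (5|13)=-1, (6|13)=-1; (−1)^{1·3·6}·(-1)^3·(-1)^1 = +1.
v=3: a=3^-6·(≡2), b=3^-11·(≡2) mod 3; (2|3)=-1, (2|3)=-1; (−1)^{-6·-11·1}·(-1)^-11·(-1)^-6 = -1.
(-79534, -289731 / ℚ) ramifies at {2, 3, 7, 19, 23, ∞}: a division algebra.

[2, 3, 7, 19, 23, inf]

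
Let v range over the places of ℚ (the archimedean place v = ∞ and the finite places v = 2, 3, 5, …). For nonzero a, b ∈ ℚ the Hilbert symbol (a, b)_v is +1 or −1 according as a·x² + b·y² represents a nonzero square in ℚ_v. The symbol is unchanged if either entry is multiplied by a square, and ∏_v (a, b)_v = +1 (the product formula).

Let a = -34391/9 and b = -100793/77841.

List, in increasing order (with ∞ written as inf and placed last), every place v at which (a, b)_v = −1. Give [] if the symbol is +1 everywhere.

[17, inf]

(a, b) ≡ (-119, -17) mod (ℚ^×)²; places V = {2, 3, 7, 11, 17, 31, ∞}.
(a,b)_2: α=0, β=0; u≡1, v≡7 (mod 8); ε(u)ε(v)=0·1, αω(v)=0·0, βω(u)=0·0; sum ≡ 0  ⇒  +1.
(a,b)_11: α=0, u≡8; β=2, v≡5 (mod 11); (8|11)=-1, (5|11)=+1; sign (−1)^0·-1^2·+1^0 = +1.
(a,b)_∞: sgn(-119)=−, sgn(-17)=−, so -1.
(a,b)_31: α=0, u≡9; β=-2, v≡1 (mod 31); (9|31)=+1, (1|31)=+1; sign (−1)^0·+1^-2·+1^0 = +1.
(a,b)_7: α=1, u≡4; β=2, v≡1 (mod 7); (4|7)=+1, (1|7)=+1; sign (−1)^0·+1^2·+1^1 = +1.
(a,b)_3: α=-2, u≡1; β=-4, v≡1 (mod 3); (1|3)=+1, (1|3)=+1; sign (−1)^0·+1^-4·+1^-2 = +1.
(a,b)_17: α=3, u≡3; β=1, v≡15 (mod 17); (3|17)=-1, (15|17)=+1; sign (−1)^0·-1^1·+1^3 = -1.
(-119, -17 / ℚ) ramifies at {17, ∞}: a division algebra.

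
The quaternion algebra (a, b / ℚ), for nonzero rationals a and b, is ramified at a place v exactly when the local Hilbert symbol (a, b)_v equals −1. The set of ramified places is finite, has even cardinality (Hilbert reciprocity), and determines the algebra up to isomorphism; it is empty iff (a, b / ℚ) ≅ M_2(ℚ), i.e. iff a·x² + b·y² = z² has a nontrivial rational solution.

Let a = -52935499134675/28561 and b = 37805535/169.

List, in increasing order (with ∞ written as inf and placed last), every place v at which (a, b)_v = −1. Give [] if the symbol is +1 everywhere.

[5, 17]

(a, b) ≡ (-3, 1615) mod (ℚ^×)²; places V = {2, 3, 5, 13, 17, 19, ∞}.
(a,b)_19: α=2, u≡4; β=1, v≡5 (mod 19); (4|19)=+1, (5|19)=+1; sign (−1)^0·+1^1·+1^2 = +1.
(a,b)_5: α=2, u≡3; β=1, v≡3 (mod 5); (3|5)=-1, (3|5)=-1; sign (−1)^0·-1^1·-1^2 = -1.
(a,b)_17: α=6, u≡10; β=3, v≡6 (mod 17); (10|17)=-1, (6|17)=-1; sign (−1)^0·-1^3·-1^6 = -1.
(a,b)_∞: sgn(-3)=−, sgn(1615)=+, so +1.
(a,b)_2: α=0, β=0; u≡5, v≡7 (mod 8); ε(u)ε(v)=0·1, αω(v)=0·0, βω(u)=0·1; sum ≡ 0  ⇒  +1.
(a,b)_13: α=-4, u≡12; β=-2, v≡1 (mod 13); (12|13)=+1, (1|13)=+1; sign (−1)^0·+1^-2·+1^-4 = +1.
(a,b)_3: α=5, u≡2; β=4, v≡1 (mod 3); (2|3)=-1, (1|3)=+1; sign (−1)^0·-1^4·+1^5 = +1.
Ram(-3, 1615) = {5, 17}; no ℚ_5-point on the conic.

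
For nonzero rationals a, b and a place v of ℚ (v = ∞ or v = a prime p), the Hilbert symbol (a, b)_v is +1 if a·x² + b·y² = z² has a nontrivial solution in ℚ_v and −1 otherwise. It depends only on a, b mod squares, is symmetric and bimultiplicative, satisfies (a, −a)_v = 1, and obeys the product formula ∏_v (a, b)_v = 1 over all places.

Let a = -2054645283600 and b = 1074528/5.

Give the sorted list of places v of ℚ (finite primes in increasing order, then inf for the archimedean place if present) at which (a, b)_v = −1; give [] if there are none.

[2, 13]

Mod squares: a ≡ -41, b ≡ 37310. Check v ∈ {∞, 2, 3, 5, 7, 13, 41}.
v=13: a=13^2·(≡2), b=13^1·(≡3) mod 13; (2|13)=-1, (3|13)=+1; (−1)^{2·1·6}·(-1)^1·(+1)^2 = -1.
v=7: a=7^2·(≡2), b=7^1·(≡3) mod 7; (2|7)=+1, (3|7)=-1; (−1)^{2·1·3}·(+1)^1·(-1)^2 = +1.
v=2: v_2(a)=4, v_2(b)=5; units ≡ 7, 7 (mod 8); ε·ε+αω+βω = 1·1+4·0+5·0 ≡ 1  ⇒  (a,b)_2 = -1.
v=∞: -41 < 0 and 37310 > 0  ⇒  (a,b)_∞ = +1.
v=5: a=5^2·(≡1), b=5^-1·(≡3) mod 5; (1|5)=+1, (3|5)=-1; (−1)^{2·-1·2}·(+1)^-1·(-1)^2 = +1.
v=41: a=41^3·(≡33), b=41^1·(≡10) mod 41; (33|41)=+1, (10|41)=+1; (−1)^{3·1·20}·(+1)^1·(+1)^3 = +1.
v=3: a=3^2·(≡1), b=3^2·(≡2) mod 3; (1|3)=+1, (2|3)=-1; (−1)^{2·2·1}·(+1)^2·(-1)^2 = +1.
Ram(-41, 37310) = {2, 13}; no ℚ_2-point on the conic.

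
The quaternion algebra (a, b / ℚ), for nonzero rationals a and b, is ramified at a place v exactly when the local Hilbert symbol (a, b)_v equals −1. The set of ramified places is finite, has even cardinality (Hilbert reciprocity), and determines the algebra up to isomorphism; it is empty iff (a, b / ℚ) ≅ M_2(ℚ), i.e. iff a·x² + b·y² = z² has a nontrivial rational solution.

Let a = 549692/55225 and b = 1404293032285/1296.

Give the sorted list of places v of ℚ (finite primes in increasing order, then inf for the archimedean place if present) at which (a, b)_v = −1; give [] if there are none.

[5, 11, 23, 29]

(a, b) ≡ (143, 635714365) mod (ℚ^×)²; places V = {2, 3, 5, 11, 13, 23, 29, 31, 43, 47, ∞}.
(a,b)_5: α=-2, u≡3; β=1, v≡2 (mod 5); (3|5)=-1, (2|5)=-1; sign (−1)^0·-1^1·-1^-2 = -1.
(a,b)_∞: sgn(143)=+, sgn(635714365)=+, so +1.
(a,b)_23: α=0, u≡19; β=1, v≡10 (mod 23); (19|23)=-1, (10|23)=-1; sign (−1)^0·-1^1·-1^0 = -1.
(a,b)_29: α=0, u≡19; β=1, v≡14 (mod 29); (19|29)=-1, (14|29)=-1; sign (−1)^0·-1^1·-1^0 = -1.
(a,b)_43: α=0, u≡15; β=1, v≡41 (mod 43); (15|43)=+1, (41|43)=+1; sign (−1)^0·+1^1·+1^0 = +1.
(a,b)_11: α=1, u≡2; β=1, v≡8 (mod 11); (2|11)=-1, (8|11)=-1; sign (−1)^1·-1^1·-1^1 = -1.
(a,b)_31: α=2, u≡1; β=1, v≡15 (mod 31); (1|31)=+1, (15|31)=-1; sign (−1)^0·+1^1·-1^2 = +1.
(a,b)_13: α=1, u≡8; β=1, v≡8 (mod 13); (8|13)=-1, (8|13)=-1; sign (−1)^0·-1^1·-1^1 = +1.
(a,b)_3: α=0, u≡2; β=-4, v≡1 (mod 3); (2|3)=-1, (1|3)=+1; sign (−1)^0·-1^-4·+1^0 = +1.
(a,b)_2: α=2, β=-4; u≡7, v≡5 (mod 8); ε(u)ε(v)=1·0, αω(v)=2·1, βω(u)=-4·0; sum ≡ 0  ⇒  +1.
(a,b)_47: α=-2, u≡18; β=2, v≡41 (mod 47); (18|47)=+1, (41|47)=-1; sign (−1)^0·+1^2·-1^-2 = +1.
|Ram(143, 635714365)| = 4, even; anisotropic at {5, 11, 23, 29}.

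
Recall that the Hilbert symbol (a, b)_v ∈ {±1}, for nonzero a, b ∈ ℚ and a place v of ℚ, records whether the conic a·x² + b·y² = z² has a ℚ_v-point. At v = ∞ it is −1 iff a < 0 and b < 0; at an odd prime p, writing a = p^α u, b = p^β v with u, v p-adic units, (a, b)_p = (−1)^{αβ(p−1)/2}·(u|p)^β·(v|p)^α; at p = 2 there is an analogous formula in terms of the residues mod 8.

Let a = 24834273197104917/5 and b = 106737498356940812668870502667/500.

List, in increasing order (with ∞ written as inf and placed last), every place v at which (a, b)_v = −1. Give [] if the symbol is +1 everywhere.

[3, 7, 13, 17, 19, 23]

(a, b) ≡ (62985, 260015) mod (ℚ^×)²; places V = {2, 3, 5, 7, 13, 17, 19, 23, ∞}.
(a,b)_19: α=3, u≡1; β=5, v≡9 (mod 19); (1|19)=+1, (9|19)=+1; sign (−1)^1·+1^5·+1^3 = -1.
(a,b)_∞: sgn(62985)=+, sgn(260015)=+, so +1.
(a,b)_2: α=0, β=-2; u≡1, v≡7 (mod 8); ε(u)ε(v)=0·1, αω(v)=0·0, βω(u)=-2·0; sum ≡ 0  ⇒  +1.
(a,b)_23: α=2, u≡11; β=3, v≡4 (mod 23); (11|23)=-1, (4|23)=+1; sign (−1)^0·-1^3·+1^2 = -1.
(a,b)_7: α=2, u≡6; β=3, v≡6 (mod 7); (6|7)=-1, (6|7)=-1; sign (−1)^0·-1^3·-1^2 = -1.
(a,b)_5: α=-1, u≡2; β=-3, v≡3 (mod 5); (2|5)=-1, (3|5)=-1; sign (−1)^0·-1^-3·-1^-1 = +1.
(a,b)_13: α=1, u≡10; β=2, v≡2 (mod 13); (10|13)=+1, (2|13)=-1; sign (−1)^0·+1^2·-1^1 = -1.
(a,b)_17: α=3, u≡13; β=5, v≡3 (mod 17); (13|17)=+1, (3|17)=-1; sign (−1)^0·+1^5·-1^3 = -1.
(a,b)_3: α=7, u≡1; β=16, v≡2 (mod 3); (1|3)=+1, (2|3)=-1; sign (−1)^0·+1^16·-1^7 = -1.
Ram(62985, 260015) = {3, 7, 13, 17, 19, 23}; no ℚ_3-point on the conic.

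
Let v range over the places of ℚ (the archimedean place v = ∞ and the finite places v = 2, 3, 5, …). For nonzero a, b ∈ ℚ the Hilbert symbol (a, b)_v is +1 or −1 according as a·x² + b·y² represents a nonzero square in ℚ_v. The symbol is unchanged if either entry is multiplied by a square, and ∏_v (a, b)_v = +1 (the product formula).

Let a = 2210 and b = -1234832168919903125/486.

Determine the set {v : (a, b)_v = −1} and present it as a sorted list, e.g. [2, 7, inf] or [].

Mod squares: a ≡ 2210, b ≡ -30. Check v ∈ {∞, 2, 3, 5, 11, 13, 17, 37}.
v=37: a=37^0·(≡27), b=37^2·(≡3) mod 37; (27|37)=+1, (3|37)=+1; (−1)^{0·2·18}·(+1)^2·(+1)^0 = +1.
v=3: a=3^0·(≡2), b=3^-5·(≡2) mod 3; (2|3)=-1, (2|3)=-1; (−1)^{0·-5·1}·(-1)^-5·(-1)^0 = -1.
v=17: a=17^1·(≡11), b=17^4·(≡2) mod 17; (11|17)=-1, (2|17)=+1; (−1)^{1·4·8}·(-1)^4·(+1)^1 = +1.
v=5: a=5^1·(≡2), b=5^5·(≡1) mod 5; (2|5)=-1, (1|5)=+1; (−1)^{1·5·2}·(-1)^5·(+1)^1 = -1.
v=2: v_2(a)=1, v_2(b)=-1; units ≡ 1, 1 (mod 8); ε·ε+αω+βω = 0·0+1·0+-1·0 ≡ 0  ⇒  (a,b)_2 = +1.
v=13: a=13^1·(≡1), b=13^4·(≡12) mod 13; (1|13)=+1, (12|13)=+1; (−1)^{1·4·6}·(+1)^4·(+1)^1 = +1.
v=11: a=11^0·(≡10), b=11^2·(≡3) mod 11; (10|11)=-1, (3|11)=+1; (−1)^{0·2·5}·(-1)^2·(+1)^0 = +1.
v=∞: 2210 > 0 and -30 < 0  ⇒  (a,b)_∞ = +1.
|Ram(2210, -30)| = 2, even; anisotropic at {3, 5}.

[3, 5]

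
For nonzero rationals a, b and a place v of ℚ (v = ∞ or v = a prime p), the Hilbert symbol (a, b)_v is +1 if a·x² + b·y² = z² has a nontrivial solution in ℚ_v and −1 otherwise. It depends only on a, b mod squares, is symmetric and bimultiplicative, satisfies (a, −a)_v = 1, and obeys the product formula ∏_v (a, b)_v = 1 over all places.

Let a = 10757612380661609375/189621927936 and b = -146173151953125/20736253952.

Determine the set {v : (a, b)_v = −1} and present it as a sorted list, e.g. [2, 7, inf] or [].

[2, 41]

Mod squares: a ≡ 33263, b ≡ -2378. Check v ∈ {∞, 2, 3, 5, 7, 11, 17, 29, 31, 37, 41, 43}.
v=7: a=7^-2·(≡3), b=7^0·(≡4) mod 7; (3|7)=-1, (4|7)=+1; (−1)^{-2·0·3}·(-1)^0·(+1)^-2 = +1.
v=29: a=29^3·(≡23), b=29^1·(≡4) mod 29; (23|29)=+1, (4|29)=+1; (−1)^{3·1·14}·(+1)^1·(+1)^3 = +1.
v=∞: 33263 > 0 and -2378 < 0  ⇒  (a,b)_∞ = +1.
v=3: a=3^-10·(≡2), b=3^2·(≡1) mod 3; (2|3)=-1, (1|3)=+1; (−1)^{-10·2·1}·(-1)^2·(+1)^-10 = +1.
v=17: a=17^0·(≡3), b=17^2·(≡4) mod 17; (3|17)=-1, (4|17)=+1; (−1)^{0·2·8}·(-1)^2·(+1)^0 = +1.
v=41: a=41^2·(≡35), b=41^1·(≡28) mod 41; (35|41)=-1, (28|41)=-1; (−1)^{2·1·20}·(-1)^1·(-1)^2 = -1.
v=37: a=37^1·(≡11), b=37^-2·(≡7) mod 37; (11|37)=+1, (7|37)=+1; (−1)^{1·-2·18}·(+1)^-2·(+1)^1 = +1.
v=2: v_2(a)=-16, v_2(b)=-13; units ≡ 7, 3 (mod 8); ε·ε+αω+βω = 1·1+-16·1+-13·0 ≡ 1  ⇒  (a,b)_2 = -1.
v=5: a=5^6·(≡3), b=5^8·(≡3) mod 5; (3|5)=-1, (3|5)=-1; (−1)^{6·8·2}·(-1)^8·(-1)^6 = +1.
v=43: a=43^0·(≡35), b=43^-2·(≡29) mod 43; (35|43)=+1, (29|43)=-1; (−1)^{0·-2·21}·(+1)^-2·(-1)^0 = +1.
v=11: a=11^4·(≡6), b=11^2·(≡5) mod 11; (6|11)=-1, (5|11)=+1; (−1)^{4·2·5}·(-1)^2·(+1)^4 = +1.
v=31: a=31^1·(≡14), b=31^0·(≡25) mod 31; (14|31)=+1, (25|31)=+1; (−1)^{1·0·15}·(+1)^0·(+1)^1 = +1.
|Ram(33263, -2378)| = 2, even; anisotropic at {2, 41}.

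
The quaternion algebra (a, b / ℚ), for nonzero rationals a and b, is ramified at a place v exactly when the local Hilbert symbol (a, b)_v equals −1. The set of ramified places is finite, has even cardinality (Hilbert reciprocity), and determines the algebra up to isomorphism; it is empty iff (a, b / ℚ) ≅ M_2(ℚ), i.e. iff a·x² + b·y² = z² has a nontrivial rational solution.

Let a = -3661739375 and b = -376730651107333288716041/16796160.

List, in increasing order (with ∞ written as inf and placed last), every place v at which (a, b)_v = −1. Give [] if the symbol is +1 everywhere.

[5, 13, 19, 23, 31, inf]

Mod squares: a ≡ -119567, b ≡ -56810. Check v ∈ {∞, 2, 3, 5, 7, 13, 19, 23, 29, 31}.
v=5: a=5^4·(≡2), b=5^-1·(≡2) mod 5; (2|5)=-1, (2|5)=-1; (−1)^{4·-1·2}·(-1)^-1·(-1)^4 = -1.
v=7: a=7^3·(≡5), b=7^2·(≡2) mod 7; (5|7)=-1, (2|7)=+1; (−1)^{3·2·3}·(-1)^2·(+1)^3 = +1.
v=3: a=3^0·(≡1), b=3^-8·(≡1) mod 3; (1|3)=+1, (1|3)=+1; (−1)^{0·-8·1}·(+1)^-8·(+1)^0 = +1.
v=2: v_2(a)=0, v_2(b)=-9; units ≡ 1, 3 (mod 8); ε·ε+αω+βω = 0·1+0·1+-9·0 ≡ 0  ⇒  (a,b)_2 = +1.
v=19: a=19^1·(≡12), b=19^3·(≡13) mod 19; (12|19)=-1, (13|19)=-1; (−1)^{1·3·9}·(-1)^3·(-1)^1 = -1.
v=13: a=13^0·(≡5), b=13^7·(≡7) mod 13; (5|13)=-1, (7|13)=-1; (−1)^{0·7·6}·(-1)^7·(-1)^0 = -1.
v=∞: -119567 < 0 and -56810 < 0  ⇒  (a,b)_∞ = -1.
v=29: a=29^1·(≡24), b=29^2·(≡16) mod 29; (24|29)=+1, (16|29)=+1; (−1)^{1·2·14}·(+1)^2·(+1)^1 = +1.
v=23: a=23^0·(≡5), b=23^1·(≡15) mod 23; (5|23)=-1, (15|23)=-1; (−1)^{0·1·11}·(-1)^1·(-1)^0 = -1.
v=31: a=31^1·(≡8), b=31^4·(≡15) mod 31; (8|31)=+1, (15|31)=-1; (−1)^{1·4·15}·(+1)^4·(-1)^1 = -1.
(-119567, -56810 / ℚ) ramifies at {5, 13, 19, 23, 31, ∞}: a division algebra.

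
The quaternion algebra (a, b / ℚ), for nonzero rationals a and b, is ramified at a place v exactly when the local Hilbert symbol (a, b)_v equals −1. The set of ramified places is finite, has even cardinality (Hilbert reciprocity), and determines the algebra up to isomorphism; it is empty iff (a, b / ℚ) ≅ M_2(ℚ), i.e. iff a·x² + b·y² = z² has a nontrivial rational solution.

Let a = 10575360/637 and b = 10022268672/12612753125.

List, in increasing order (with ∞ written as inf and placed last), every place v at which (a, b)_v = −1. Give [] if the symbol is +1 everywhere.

Mod squares: a ≡ 6630, b ≡ 3315. Check v ∈ {∞, 2, 3, 5, 7, 13, 17, 41}.
v=7: a=7^-2·(≡2), b=7^-4·(≡1) mod 7; (2|7)=+1, (1|7)=+1; (−1)^{-2·-4·3}·(+1)^-4·(+1)^-2 = +1.
v=41: a=41^0·(≡3), b=41^-2·(≡28) mod 41; (3|41)=-1, (28|41)=-1; (−1)^{0·-2·20}·(-1)^-2·(-1)^0 = +1.
v=2: v_2(a)=9, v_2(b)=8; units ≡ 3, 3 (mod 8); ε·ε+αω+βω = 1·1+9·1+8·1 ≡ 0  ⇒  (a,b)_2 = +1.
v=5: a=5^1·(≡1), b=5^-5·(≡2) mod 5; (1|5)=+1, (2|5)=-1; (−1)^{1·-5·2}·(+1)^-5·(-1)^1 = -1.
v=3: a=3^5·(≡2), b=3^11·(≡1) mod 3; (2|3)=-1, (1|3)=+1; (−1)^{5·11·1}·(-1)^11·(+1)^5 = +1.
v=13: a=13^-1·(≡12), b=13^1·(≡7) mod 13; (12|13)=+1, (7|13)=-1; (−1)^{-1·1·6}·(+1)^1·(-1)^-1 = -1.
v=17: a=17^1·(≡2), b=17^1·(≡13) mod 17; (2|17)=+1, (13|17)=+1; (−1)^{1·1·8}·(+1)^1·(+1)^1 = +1.
v=∞: 6630 > 0 and 3315 > 0  ⇒  (a,b)_∞ = +1.
Ram(6630, 3315) = {5, 13}; no ℚ_5-point on the conic.

[5, 13]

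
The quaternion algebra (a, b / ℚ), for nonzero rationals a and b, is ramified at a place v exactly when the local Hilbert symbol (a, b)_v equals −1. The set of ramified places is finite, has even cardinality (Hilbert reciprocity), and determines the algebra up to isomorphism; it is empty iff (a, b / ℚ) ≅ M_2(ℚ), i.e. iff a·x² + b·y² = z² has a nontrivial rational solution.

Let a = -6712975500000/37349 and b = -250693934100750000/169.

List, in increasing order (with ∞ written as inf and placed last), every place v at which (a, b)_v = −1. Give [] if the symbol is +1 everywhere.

[2, 3, 11, 17, 23, inf]

Mod squares: a ≡ -335478, b ≡ -3. Check v ∈ {∞, 2, 3, 5, 7, 11, 13, 17, 19, 23}.
v=11: a=11^1·(≡1), b=11^0·(≡2) mod 11; (1|11)=+1, (2|11)=-1; (−1)^{1·0·5}·(+1)^0·(-1)^1 = -1.
v=17: a=17^-1·(≡14), b=17^0·(≡10) mod 17; (14|17)=-1, (10|17)=-1; (−1)^{-1·0·8}·(-1)^0·(-1)^-1 = -1.
v=2: v_2(a)=5, v_2(b)=4; units ≡ 5, 5 (mod 8); ε·ε+αω+βω = 0·0+5·1+4·1 ≡ 1  ⇒  (a,b)_2 = -1.
v=19: a=19^2·(≡5), b=19^2·(≡4) mod 19; (5|19)=+1, (4|19)=+1; (−1)^{2·2·9}·(+1)^2·(+1)^2 = +1.
v=5: a=5^6·(≡2), b=5^6·(≡3) mod 5; (2|5)=-1, (3|5)=-1; (−1)^{6·6·2}·(-1)^6·(-1)^6 = +1.
v=7: a=7^2·(≡2), b=7^4·(≡2) mod 7; (2|7)=+1, (2|7)=+1; (−1)^{2·4·3}·(+1)^4·(+1)^2 = +1.
v=23: a=23^1·(≡20), b=23^2·(≡15) mod 23; (20|23)=-1, (15|23)=-1; (−1)^{1·2·11}·(-1)^2·(-1)^1 = -1.
v=∞: -335478 < 0 and -3 < 0  ⇒  (a,b)_∞ = -1.
v=3: a=3^1·(≡2), b=3^7·(≡2) mod 3; (2|3)=-1, (2|3)=-1; (−1)^{1·7·1}·(-1)^7·(-1)^1 = -1.
v=13: a=13^-3·(≡9), b=13^-2·(≡10) mod 13; (9|13)=+1, (10|13)=+1; (−1)^{-3·-2·6}·(+1)^-2·(+1)^-3 = +1.
(-335478, -3 / ℚ) ramifies at {2, 3, 11, 17, 23, ∞}: a division algebra.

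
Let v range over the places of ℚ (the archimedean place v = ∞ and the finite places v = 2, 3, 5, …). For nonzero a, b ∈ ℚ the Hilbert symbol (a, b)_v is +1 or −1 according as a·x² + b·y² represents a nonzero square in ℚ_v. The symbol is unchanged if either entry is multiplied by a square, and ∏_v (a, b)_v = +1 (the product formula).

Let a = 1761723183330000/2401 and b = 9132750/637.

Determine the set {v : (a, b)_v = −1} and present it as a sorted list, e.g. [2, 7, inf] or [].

[2, 5, 13, 37]

(a, b) ≡ (37, 58630) mod (ℚ^×)²; places V = {2, 3, 5, 7, 11, 13, 17, 37, 41, ∞}.
(a,b)_13: α=0, u≡8; β=-1, v≡12 (mod 13); (8|13)=-1, (12|13)=+1; sign (−1)^0·-1^-1·+1^0 = -1.
(a,b)_5: α=4, u≡3; β=3, v≡1 (mod 5); (3|5)=-1, (1|5)=+1; sign (−1)^0·-1^3·+1^4 = -1.
(a,b)_∞: sgn(37)=+, sgn(58630)=+, so +1.
(a,b)_7: α=-4, u≡2; β=-2, v≡3 (mod 7); (2|7)=+1, (3|7)=-1; sign (−1)^0·+1^-2·-1^-4 = +1.
(a,b)_11: α=2, u≡1; β=1, v≡8 (mod 11); (1|11)=+1, (8|11)=-1; sign (−1)^0·+1^1·-1^2 = +1.
(a,b)_17: α=2, u≡14; β=0, v≡14 (mod 17); (14|17)=-1, (14|17)=-1; sign (−1)^0·-1^0·-1^2 = +1.
(a,b)_41: α=2, u≡1; β=1, v≡39 (mod 41); (1|41)=+1, (39|41)=+1; sign (−1)^0·+1^1·+1^2 = +1.
(a,b)_3: α=4, u≡1; β=4, v≡1 (mod 3); (1|3)=+1, (1|3)=+1; sign (−1)^0·+1^4·+1^4 = +1.
(a,b)_2: α=4, β=1; u≡5, v≡3 (mod 8); ε(u)ε(v)=0·1, αω(v)=4·1, βω(u)=1·1; sum ≡ 1  ⇒  -1.
(a,b)_37: α=1, u≡27; β=0, v≡5 (mod 37); (27|37)=+1, (5|37)=-1; sign (−1)^0·+1^0·-1^1 = -1.
Ram(37, 58630) = {2, 5, 13, 37}; no ℚ_2-point on the conic.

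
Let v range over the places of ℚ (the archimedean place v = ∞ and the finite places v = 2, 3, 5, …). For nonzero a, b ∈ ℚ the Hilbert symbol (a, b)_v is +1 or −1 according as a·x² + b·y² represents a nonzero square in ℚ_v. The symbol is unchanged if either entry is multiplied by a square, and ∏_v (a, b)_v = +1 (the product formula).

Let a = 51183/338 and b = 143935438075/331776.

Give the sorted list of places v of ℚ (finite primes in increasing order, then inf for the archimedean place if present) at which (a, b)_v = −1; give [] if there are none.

[11, 37]

(a, b) ≡ (94, 89947) mod (ℚ^×)²; places V = {2, 3, 5, 11, 13, 17, 23, 37, 47, ∞}.
(a,b)_2: α=-1, β=-12; u≡7, v≡3 (mod 8); ε(u)ε(v)=1·1, αω(v)=-1·1, βω(u)=-12·0; sum ≡ 0  ⇒  +1.
(a,b)_23: α=0, u≡12; β=2, v≡20 (mod 23); (12|23)=+1, (20|23)=-1; sign (−1)^0·+1^2·-1^0 = +1.
(a,b)_5: α=0, u≡1; β=2, v≡3 (mod 5); (1|5)=+1, (3|5)=-1; sign (−1)^0·+1^2·-1^0 = +1.
(a,b)_3: α=2, u≡1; β=-4, v≡1 (mod 3); (1|3)=+1, (1|3)=+1; sign (−1)^0·+1^-4·+1^2 = +1.
(a,b)_11: α=2, u≡2; β=3, v≡9 (mod 11); (2|11)=-1, (9|11)=+1; sign (−1)^0·-1^3·+1^2 = -1.
(a,b)_47: α=1, u≡27; β=0, v≡4 (mod 47); (27|47)=+1, (4|47)=+1; sign (−1)^0·+1^0·+1^1 = +1.
(a,b)_∞: sgn(94)=+, sgn(89947)=+, so +1.
(a,b)_37: α=0, u≡32; β=1, v≡7 (mod 37); (32|37)=-1, (7|37)=+1; sign (−1)^0·-1^1·+1^0 = -1.
(a,b)_13: α=-2, u≡1; β=1, v≡3 (mod 13); (1|13)=+1, (3|13)=+1; sign (−1)^0·+1^1·+1^-2 = +1.
(a,b)_17: α=0, u≡2; β=1, v≡15 (mod 17); (2|17)=+1, (15|17)=+1; sign (−1)^0·+1^1·+1^0 = +1.
|Ram(94, 89947)| = 2, even; anisotropic at {11, 37}.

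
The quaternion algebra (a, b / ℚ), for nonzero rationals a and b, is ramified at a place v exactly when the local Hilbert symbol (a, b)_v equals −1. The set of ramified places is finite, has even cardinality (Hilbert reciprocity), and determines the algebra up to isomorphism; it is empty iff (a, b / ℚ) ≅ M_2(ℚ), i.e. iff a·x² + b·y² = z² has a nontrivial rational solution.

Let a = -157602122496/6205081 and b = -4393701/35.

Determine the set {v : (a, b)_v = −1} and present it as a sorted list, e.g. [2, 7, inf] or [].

Mod squares: a ≡ -91, b ≡ -7735. Check v ∈ {∞, 2, 3, 5, 7, 13, 17, 47, 53}.
v=∞: -91 < 0 and -7735 < 0  ⇒  (a,b)_∞ = -1.
v=7: a=7^1·(≡1), b=7^-1·(≡2) mod 7; (1|7)=+1, (2|7)=+1; (−1)^{1·-1·3}·(+1)^-1·(+1)^1 = -1.
v=17: a=17^4·(≡11), b=17^1·(≡15) mod 17; (11|17)=-1, (15|17)=+1; (−1)^{4·1·8}·(-1)^1·(+1)^4 = -1.
v=2: v_2(a)=8, v_2(b)=0; units ≡ 5, 1 (mod 8); ε·ε+αω+βω = 0·0+8·0+0·1 ≡ 0  ⇒  (a,b)_2 = +1.
v=13: a=13^1·(≡11), b=13^1·(≡4) mod 13; (11|13)=-1, (4|13)=+1; (−1)^{1·1·6}·(-1)^1·(+1)^1 = -1.
v=3: a=3^4·(≡2), b=3^2·(≡2) mod 3; (2|3)=-1, (2|3)=-1; (−1)^{4·2·1}·(-1)^2·(-1)^4 = +1.
v=5: a=5^0·(≡4), b=5^-1·(≡2) mod 5; (4|5)=+1, (2|5)=-1; (−1)^{0·-1·2}·(+1)^-1·(-1)^0 = +1.
v=47: a=47^-2·(≡25), b=47^2·(≡13) mod 47; (25|47)=+1, (13|47)=-1; (−1)^{-2·2·23}·(+1)^2·(-1)^-2 = +1.
v=53: a=53^-2·(≡46), b=53^0·(≡3) mod 53; (46|53)=+1, (3|53)=-1; (−1)^{-2·0·26}·(+1)^0·(-1)^-2 = +1.
|Ram(-91, -7735)| = 4, even; anisotropic at {7, 13, 17, ∞}.

[7, 13, 17, inf]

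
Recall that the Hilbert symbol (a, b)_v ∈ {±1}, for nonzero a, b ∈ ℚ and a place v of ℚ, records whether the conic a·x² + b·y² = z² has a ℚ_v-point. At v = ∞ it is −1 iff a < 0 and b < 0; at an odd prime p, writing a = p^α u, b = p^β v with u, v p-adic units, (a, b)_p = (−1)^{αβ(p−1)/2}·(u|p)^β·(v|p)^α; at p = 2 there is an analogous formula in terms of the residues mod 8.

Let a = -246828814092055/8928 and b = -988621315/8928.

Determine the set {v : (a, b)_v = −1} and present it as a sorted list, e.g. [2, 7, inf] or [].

(a, b) ≡ (-108999410, -126170) mod (ℚ^×)²; places V = {2, 3, 5, 11, 13, 17, 31, 37, 41, 43, ∞}.
(a,b)_43: α=1, u≡13; β=0, v≡1 (mod 43); (13|43)=+1, (1|43)=+1; sign (−1)^0·+1^0·+1^1 = +1.
(a,b)_11: α=0, u≡2; β=1, v≡3 (mod 11); (2|11)=-1, (3|11)=+1; sign (−1)^0·-1^1·+1^0 = -1.
(a,b)_41: α=2, u≡31; β=2, v≡38 (mod 41); (31|41)=+1, (38|41)=-1; sign (−1)^0·+1^2·-1^2 = +1.
(a,b)_17: α=5, u≡14; β=2, v≡8 (mod 17); (14|17)=-1, (8|17)=+1; sign (−1)^0·-1^2·+1^5 = +1.
(a,b)_2: α=-5, β=-5; u≡7, v≡3 (mod 8); ε(u)ε(v)=1·1, αω(v)=-5·1, βω(u)=-5·0; sum ≡ 0  ⇒  +1.
(a,b)_∞: sgn(-108999410)=−, sgn(-126170)=−, so -1.
(a,b)_31: α=-1, u≡3; β=-1, v≡27 (mod 31); (3|31)=-1, (27|31)=-1; sign (−1)^1·-1^-1·-1^-1 = -1.
(a,b)_37: α=1, u≡9; β=1, v≡5 (mod 37); (9|37)=+1, (5|37)=-1; sign (−1)^0·+1^1·-1^1 = -1.
(a,b)_3: α=-2, u≡1; β=-2, v≡1 (mod 3); (1|3)=+1, (1|3)=+1; sign (−1)^0·+1^-2·+1^-2 = +1.
(a,b)_13: α=1, u≡4; β=0, v≡2 (mod 13); (4|13)=+1, (2|13)=-1; sign (−1)^0·+1^0·-1^1 = -1.
(a,b)_5: α=1, u≡3; β=1, v≡4 (mod 5); (3|5)=-1, (4|5)=+1; sign (−1)^0·-1^1·+1^1 = -1.
|Ram(-108999410, -126170)| = 6, even; anisotropic at {5, 11, 13, 31, 37, ∞}.

[5, 11, 13, 31, 37, inf]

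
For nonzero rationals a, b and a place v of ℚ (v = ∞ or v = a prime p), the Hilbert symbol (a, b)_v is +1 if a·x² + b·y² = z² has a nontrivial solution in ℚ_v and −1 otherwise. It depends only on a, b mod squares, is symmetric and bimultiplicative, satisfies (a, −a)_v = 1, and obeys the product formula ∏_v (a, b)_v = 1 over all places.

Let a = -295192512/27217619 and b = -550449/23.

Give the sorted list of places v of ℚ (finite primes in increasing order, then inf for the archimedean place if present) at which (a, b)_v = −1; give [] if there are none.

(a, b) ≡ (-7733, -1406703) mod (ℚ^×)²; places V = {2, 3, 11, 13, 19, 23, 29, 37, ∞}.
(a,b)_11: α=-5, u≡3; β=0, v≡2 (mod 11); (3|11)=+1, (2|11)=-1; sign (−1)^0·+1^0·-1^-5 = -1.
(a,b)_23: α=0, u≡4; β=-1, v≡10 (mod 23); (4|23)=+1, (10|23)=-1; sign (−1)^0·+1^-1·-1^0 = +1.
(a,b)_37: α=1, u≡5; β=1, v≡24 (mod 37); (5|37)=-1, (24|37)=-1; sign (−1)^0·-1^1·-1^1 = +1.
(a,b)_29: α=0, u≡10; β=1, v≡17 (mod 29); (10|29)=-1, (17|29)=-1; sign (−1)^0·-1^1·-1^0 = -1.
(a,b)_13: α=-2, u≡5; β=0, v≡1 (mod 13); (5|13)=-1, (1|13)=+1; sign (−1)^0·-1^0·+1^-2 = +1.
(a,b)_3: α=8, u≡1; β=3, v≡2 (mod 3); (1|3)=+1, (2|3)=-1; sign (−1)^0·+1^3·-1^8 = +1.
(a,b)_∞: sgn(-7733)=−, sgn(-1406703)=−, so -1.
(a,b)_2: α=6, β=0; u≡3, v≡1 (mod 8); ε(u)ε(v)=1·0, αω(v)=6·0, βω(u)=0·1; sum ≡ 0  ⇒  +1.
(a,b)_19: α=1, u≡16; β=1, v≡1 (mod 19); (16|19)=+1, (1|19)=+1; sign (−1)^1·+1^1·+1^1 = -1.
Ram(-7733, -1406703) = {11, 19, 29, ∞}; no ℚ_11-point on the conic.

[11, 19, 29, inf]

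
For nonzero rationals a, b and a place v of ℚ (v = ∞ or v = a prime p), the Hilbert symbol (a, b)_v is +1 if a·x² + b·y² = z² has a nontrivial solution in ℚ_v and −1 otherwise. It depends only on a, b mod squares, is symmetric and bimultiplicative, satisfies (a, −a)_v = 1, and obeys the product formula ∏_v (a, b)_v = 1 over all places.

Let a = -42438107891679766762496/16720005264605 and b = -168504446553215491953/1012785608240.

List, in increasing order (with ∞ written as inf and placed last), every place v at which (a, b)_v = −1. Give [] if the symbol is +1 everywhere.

(a, b) ≡ (-16937305, -1539755) mod (ℚ^×)²; places V = {2, 3, 5, 7, 11, 13, 17, 19, 23, 29, 37, 41, 43, ∞}.
(a,b)_7: α=5, u≡3; β=-1, v≡5 (mod 7); (3|7)=-1, (5|7)=-1; sign (−1)^1·-1^-1·-1^5 = -1.
(a,b)_29: α=1, u≡3; β=1, v≡28 (mod 29); (3|29)=-1, (28|29)=+1; sign (−1)^0·-1^1·+1^1 = -1.
(a,b)_11: α=1, u≡4; β=0, v≡3 (mod 11); (4|11)=+1, (3|11)=+1; sign (−1)^0·+1^0·+1^1 = +1.
(a,b)_43: α=-6, u≡39; β=-4, v≡33 (mod 43); (39|43)=-1, (33|43)=-1; sign (−1)^0·-1^-4·-1^-6 = +1.
(a,b)_∞: sgn(-16937305)=−, sgn(-1539755)=−, so -1.
(a,b)_3: α=0, u≡2; β=2, v≡1 (mod 3); (2|3)=-1, (1|3)=+1; sign (−1)^0·-1^2·+1^0 = +1.
(a,b)_5: α=-1, u≡4; β=-1, v≡4 (mod 5); (4|5)=+1, (4|5)=+1; sign (−1)^0·+1^-1·+1^-1 = +1.
(a,b)_41: α=1, u≡7; β=1, v≡4 (mod 41); (7|41)=-1, (4|41)=+1; sign (−1)^0·-1^1·+1^1 = -1.
(a,b)_17: α=4, u≡1; β=8, v≡14 (mod 17); (1|17)=+1, (14|17)=-1; sign (−1)^0·+1^8·-1^4 = +1.
(a,b)_2: α=10, β=-4; u≡7, v≡5 (mod 8); ε(u)ε(v)=1·0, αω(v)=10·1, βω(u)=-4·0; sum ≡ 0  ⇒  +1.
(a,b)_19: α=2, u≡5; β=2, v≡5 (mod 19); (5|19)=+1, (5|19)=+1; sign (−1)^0·+1^2·+1^2 = +1.
(a,b)_37: α=1, u≡4; β=1, v≡34 (mod 37); (4|37)=+1, (34|37)=+1; sign (−1)^0·+1^1·+1^1 = +1.
(a,b)_13: α=2, u≡11; β=2, v≡1 (mod 13); (11|13)=-1, (1|13)=+1; sign (−1)^0·-1^2·+1^2 = +1.
(a,b)_23: α=-2, u≡14; β=-2, v≡8 (mod 23); (14|23)=-1, (8|23)=+1; sign (−1)^0·-1^-2·+1^-2 = +1.
Ram(-16937305, -1539755) = {7, 29, 41, ∞}; no ℚ_7-point on the conic.

[7, 29, 41, inf]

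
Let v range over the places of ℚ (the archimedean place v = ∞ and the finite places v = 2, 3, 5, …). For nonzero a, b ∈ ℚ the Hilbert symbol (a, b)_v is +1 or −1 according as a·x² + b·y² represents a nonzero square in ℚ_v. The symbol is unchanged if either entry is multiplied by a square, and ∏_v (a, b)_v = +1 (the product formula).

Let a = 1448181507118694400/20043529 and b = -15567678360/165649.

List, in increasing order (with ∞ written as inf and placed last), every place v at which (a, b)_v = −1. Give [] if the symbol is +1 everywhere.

(a, b) ≡ (6, -390) mod (ℚ^×)²; places V = {2, 3, 5, 11, 13, 37, ∞}.
(a,b)_13: α=2, u≡8; β=3, v≡10 (mod 13); (8|13)=-1, (10|13)=+1; sign (−1)^0·-1^3·+1^2 = -1.
(a,b)_5: α=2, u≡4; β=1, v≡2 (mod 5); (4|5)=+1, (2|5)=-1; sign (−1)^0·+1^1·-1^2 = +1.
(a,b)_2: α=15, β=3; u≡3, v≡5 (mod 8); ε(u)ε(v)=1·0, αω(v)=15·1, βω(u)=3·1; sum ≡ 0  ⇒  +1.
(a,b)_37: α=-2, u≡32; β=-2, v≡23 (mod 37); (32|37)=-1, (23|37)=-1; sign (−1)^0·-1^-2·-1^-2 = +1.
(a,b)_∞: sgn(6)=+, sgn(-390)=−, so +1.
(a,b)_3: α=21, u≡2; β=11, v≡2 (mod 3); (2|3)=-1, (2|3)=-1; sign (−1)^1·-1^11·-1^21 = -1.
(a,b)_11: α=-4, u≡6; β=-2, v≡6 (mod 11); (6|11)=-1, (6|11)=-1; sign (−1)^0·-1^-2·-1^-4 = +1.
|Ram(6, -390)| = 2, even; anisotropic at {3, 13}.

[3, 13]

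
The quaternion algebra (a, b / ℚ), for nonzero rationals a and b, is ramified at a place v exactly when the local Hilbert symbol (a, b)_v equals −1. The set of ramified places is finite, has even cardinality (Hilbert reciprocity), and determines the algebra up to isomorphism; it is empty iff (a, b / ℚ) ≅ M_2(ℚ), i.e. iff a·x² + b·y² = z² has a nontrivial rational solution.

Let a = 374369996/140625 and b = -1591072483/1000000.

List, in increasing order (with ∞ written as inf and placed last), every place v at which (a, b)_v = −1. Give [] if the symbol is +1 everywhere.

[11, 37]

Mod squares: a ≡ 5291, b ≡ -89947. Check v ∈ {∞, 2, 3, 5, 7, 11, 13, 17, 19, 37}.
v=7: a=7^2·(≡6), b=7^2·(≡5) mod 7; (6|7)=-1, (5|7)=-1; (−1)^{2·2·3}·(-1)^2·(-1)^2 = +1.
v=3: a=3^-2·(≡2), b=3^0·(≡2) mod 3; (2|3)=-1, (2|3)=-1; (−1)^{-2·0·1}·(-1)^0·(-1)^-2 = +1.
v=13: a=13^1·(≡10), b=13^1·(≡12) mod 13; (10|13)=+1, (12|13)=+1; (−1)^{1·1·6}·(+1)^1·(+1)^1 = +1.
v=11: a=11^1·(≡10), b=11^1·(≡7) mod 11; (10|11)=-1, (7|11)=-1; (−1)^{1·1·5}·(-1)^1·(-1)^1 = -1.
v=∞: 5291 > 0 and -89947 < 0  ⇒  (a,b)_∞ = +1.
v=2: v_2(a)=2, v_2(b)=-6; units ≡ 3, 5 (mod 8); ε·ε+αω+βω = 1·0+2·1+-6·1 ≡ 0  ⇒  (a,b)_2 = +1.
v=37: a=37^1·(≡5), b=37^1·(≡33) mod 37; (5|37)=-1, (33|37)=+1; (−1)^{1·1·18}·(-1)^1·(+1)^1 = -1.
v=5: a=5^-6·(≡4), b=5^-6·(≡3) mod 5; (4|5)=+1, (3|5)=-1; (−1)^{-6·-6·2}·(+1)^-6·(-1)^-6 = +1.
v=17: a=17^0·(≡8), b=17^1·(≡13) mod 17; (8|17)=+1, (13|17)=+1; (−1)^{0·1·8}·(+1)^1·(+1)^0 = +1.
v=19: a=19^2·(≡9), b=19^2·(≡18) mod 19; (9|19)=+1, (18|19)=-1; (−1)^{2·2·9}·(+1)^2·(-1)^2 = +1.
Ram(5291, -89947) = {11, 37}; no ℚ_11-point on the conic.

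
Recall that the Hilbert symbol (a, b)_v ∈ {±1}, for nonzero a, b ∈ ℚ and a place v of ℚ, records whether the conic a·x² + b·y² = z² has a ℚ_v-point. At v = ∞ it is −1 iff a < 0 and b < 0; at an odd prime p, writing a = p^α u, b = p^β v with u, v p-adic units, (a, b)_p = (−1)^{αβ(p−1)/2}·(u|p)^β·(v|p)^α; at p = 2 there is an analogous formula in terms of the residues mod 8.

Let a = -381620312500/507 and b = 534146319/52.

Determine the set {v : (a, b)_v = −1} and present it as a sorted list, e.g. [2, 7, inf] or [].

[7, 13, 37, 41]

Mod squares: a ≡ -732711, b ≡ 9525243. Check v ∈ {∞, 2, 3, 5, 7, 13, 23, 37, 41}.
v=7: a=7^1·(≡5), b=7^1·(≡3) mod 7; (5|7)=-1, (3|7)=-1; (−1)^{1·1·3}·(-1)^1·(-1)^1 = -1.
v=3: a=3^-1·(≡2), b=3^7·(≡1) mod 3; (2|3)=-1, (1|3)=+1; (−1)^{-1·7·1}·(-1)^7·(+1)^-1 = +1.
v=41: a=41^1·(≡8), b=41^1·(≡19) mod 41; (8|41)=+1, (19|41)=-1; (−1)^{1·1·20}·(+1)^1·(-1)^1 = -1.
v=37: a=37^1·(≡20), b=37^1·(≡4) mod 37; (20|37)=-1, (4|37)=+1; (−1)^{1·1·18}·(-1)^1·(+1)^1 = -1.
v=23: a=23^1·(≡11), b=23^1·(≡13) mod 23; (11|23)=-1, (13|23)=+1; (−1)^{1·1·11}·(-1)^1·(+1)^1 = +1.
v=13: a=13^-2·(≡5), b=13^-1·(≡11) mod 13; (5|13)=-1, (11|13)=-1; (−1)^{-2·-1·6}·(-1)^-1·(-1)^-2 = -1.
v=2: v_2(a)=2, v_2(b)=-2; units ≡ 1, 3 (mod 8); ε·ε+αω+βω = 0·1+2·1+-2·0 ≡ 0  ⇒  (a,b)_2 = +1.
v=5: a=5^8·(≡1), b=5^0·(≡2) mod 5; (1|5)=+1, (2|5)=-1; (−1)^{8·0·2}·(+1)^0·(-1)^8 = +1.
v=∞: -732711 < 0 and 9525243 > 0  ⇒  (a,b)_∞ = +1.
(-732711, 9525243 / ℚ) ramifies at {7, 13, 37, 41}: a division algebra.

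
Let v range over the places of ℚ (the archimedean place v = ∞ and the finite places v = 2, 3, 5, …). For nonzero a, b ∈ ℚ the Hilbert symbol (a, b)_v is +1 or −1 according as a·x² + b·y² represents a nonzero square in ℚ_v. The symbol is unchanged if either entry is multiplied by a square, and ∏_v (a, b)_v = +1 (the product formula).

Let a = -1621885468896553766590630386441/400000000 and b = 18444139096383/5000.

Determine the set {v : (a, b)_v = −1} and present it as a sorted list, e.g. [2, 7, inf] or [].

[2, 3, 7, 29]

(a, b) ≡ (-12441, 174174) mod (ℚ^×)²; places V = {2, 3, 5, 7, 11, 13, 29, ∞}.
(a,b)_5: α=-8, u≡1; β=-4, v≡1 (mod 5); (1|5)=+1, (1|5)=+1; sign (−1)^0·+1^-4·+1^-8 = +1.
(a,b)_29: α=3, u≡4; β=1, v≡14 (mod 29); (4|29)=+1, (14|29)=-1; sign (−1)^0·+1^1·-1^3 = -1.
(a,b)_3: α=13, u≡2; β=7, v≡2 (mod 3); (2|3)=-1, (2|3)=-1; sign (−1)^1·-1^7·-1^13 = -1.
(a,b)_13: α=5, u≡6; β=1, v≡5 (mod 13); (6|13)=-1, (5|13)=-1; sign (−1)^0·-1^1·-1^5 = +1.
(a,b)_2: α=-10, β=-3; u≡7, v≡7 (mod 8); ε(u)ε(v)=1·1, αω(v)=-10·0, βω(u)=-3·0; sum ≡ 1  ⇒  -1.
(a,b)_11: α=7, u≡6; β=3, v≡1 (mod 11); (6|11)=-1, (1|11)=+1; sign (−1)^1·-1^3·+1^7 = +1.
(a,b)_7: α=8, u≡5; β=5, v≡2 (mod 7); (5|7)=-1, (2|7)=+1; sign (−1)^0·-1^5·+1^8 = -1.
(a,b)_∞: sgn(-12441)=−, sgn(174174)=+, so +1.
(-12441, 174174 / ℚ) ramifies at {2, 3, 7, 29}: a division algebra.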